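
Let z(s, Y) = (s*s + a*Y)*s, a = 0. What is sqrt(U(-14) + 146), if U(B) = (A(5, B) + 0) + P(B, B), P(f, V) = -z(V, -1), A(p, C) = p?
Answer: sqrt(2895) ≈ 53.805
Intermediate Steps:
z(s, Y) = s**3 (z(s, Y) = (s*s + 0*Y)*s = (s**2 + 0)*s = s**2*s = s**3)
P(f, V) = -V**3
U(B) = 5 - B**3 (U(B) = (5 + 0) - B**3 = 5 - B**3)
sqrt(U(-14) + 146) = sqrt((5 - 1*(-14)**3) + 146) = sqrt((5 - 1*(-2744)) + 146) = sqrt((5 + 2744) + 146) = sqrt(2749 + 146) = sqrt(2895)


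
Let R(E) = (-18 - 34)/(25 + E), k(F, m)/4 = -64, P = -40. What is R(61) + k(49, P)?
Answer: -11034/43 ≈ -256.60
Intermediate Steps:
k(F, m) = -256 (k(F, m) = 4*(-64) = -256)
R(E) = -52/(25 + E)
R(61) + k(49, P) = -52/(25 + 61) - 256 = -52/86 - 256 = -52*1/86 - 256 = -26/43 - 256 = -11034/43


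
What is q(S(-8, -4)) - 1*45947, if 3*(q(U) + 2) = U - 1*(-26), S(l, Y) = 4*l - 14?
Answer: -137867/3 ≈ -45956.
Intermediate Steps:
S(l, Y) = -14 + 4*l
q(U) = 20/3 + U/3 (q(U) = -2 + (U - 1*(-26))/3 = -2 + (U + 26)/3 = -2 + (26 + U)/3 = -2 + (26/3 + U/3) = 20/3 + U/3)
q(S(-8, -4)) - 1*45947 = (20/3 + (-14 + 4*(-8))/3) - 1*45947 = (20/3 + (-14 - 32)/3) - 45947 = (20/3 + (⅓)*(-46)) - 45947 = (20/3 - 46/3) - 45947 = -26/3 - 45947 = -137867/3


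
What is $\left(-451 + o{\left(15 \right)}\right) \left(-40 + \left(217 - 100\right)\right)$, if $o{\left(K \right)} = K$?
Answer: $-33572$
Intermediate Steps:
$\left(-451 + o{\left(15 \right)}\right) \left(-40 + \left(217 - 100\right)\right) = \left(-451 + 15\right) \left(-40 + \left(217 - 100\right)\right) = - 436 \left(-40 + 117\right) = \left(-436\right) 77 = -33572$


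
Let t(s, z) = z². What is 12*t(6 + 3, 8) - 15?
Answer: 753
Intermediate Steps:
12*t(6 + 3, 8) - 15 = 12*8² - 15 = 12*64 - 15 = 768 - 15 = 753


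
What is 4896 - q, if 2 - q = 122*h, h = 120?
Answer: 19534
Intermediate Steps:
q = -14638 (q = 2 - 122*120 = 2 - 1*14640 = 2 - 14640 = -14638)
4896 - q = 4896 - 1*(-14638) = 4896 + 14638 = 19534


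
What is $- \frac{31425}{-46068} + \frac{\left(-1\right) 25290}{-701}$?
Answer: $\frac{395696215}{10764556} \approx 36.759$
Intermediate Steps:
$- \frac{31425}{-46068} + \frac{\left(-1\right) 25290}{-701} = \left(-31425\right) \left(- \frac{1}{46068}\right) - - \frac{25290}{701} = \frac{10475}{15356} + \frac{25290}{701} = \frac{395696215}{10764556}$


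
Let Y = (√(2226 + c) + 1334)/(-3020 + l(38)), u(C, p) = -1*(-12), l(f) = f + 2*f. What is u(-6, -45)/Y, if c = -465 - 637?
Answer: -2907453/111152 + 4359*√281/111152 ≈ -25.500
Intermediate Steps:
l(f) = 3*f
u(C, p) = 12
c = -1102
Y = -667/1453 - √281/1453 (Y = (√(2226 - 1102) + 1334)/(-3020 + 3*38) = (√1124 + 1334)/(-3020 + 114) = (2*√281 + 1334)/(-2906) = (1334 + 2*√281)*(-1/2906) = -667/1453 - √281/1453 ≈ -0.47059)
u(-6, -45)/Y = 12/(-667/1453 - √281/1453)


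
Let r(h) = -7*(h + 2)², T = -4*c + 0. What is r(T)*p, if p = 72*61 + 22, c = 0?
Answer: -123592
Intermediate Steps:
T = 0 (T = -4*0 + 0 = 0 + 0 = 0)
p = 4414 (p = 4392 + 22 = 4414)
r(h) = -7*(2 + h)²
r(T)*p = -7*(2 + 0)²*4414 = -7*2²*4414 = -7*4*4414 = -28*4414 = -123592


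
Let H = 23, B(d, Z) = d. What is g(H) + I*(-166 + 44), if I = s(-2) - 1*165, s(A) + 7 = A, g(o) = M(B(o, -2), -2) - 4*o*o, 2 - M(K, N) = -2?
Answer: 19116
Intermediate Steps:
M(K, N) = 4 (M(K, N) = 2 - 1*(-2) = 2 + 2 = 4)
g(o) = 4 - 4*o**2 (g(o) = 4 - 4*o*o = 4 - 4*o**2)
s(A) = -7 + A
I = -174 (I = (-7 - 2) - 1*165 = -9 - 165 = -174)
g(H) + I*(-166 + 44) = (4 - 4*23**2) - 174*(-166 + 44) = (4 - 4*529) - 174*(-122) = (4 - 2116) + 21228 = -2112 + 21228 = 19116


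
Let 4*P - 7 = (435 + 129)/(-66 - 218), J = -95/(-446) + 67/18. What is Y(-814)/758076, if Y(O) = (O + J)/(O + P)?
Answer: 524690/399071657223 ≈ 1.3148e-6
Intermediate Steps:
J = 7898/2007 (J = -95*(-1/446) + 67*(1/18) = 95/446 + 67/18 = 7898/2007 ≈ 3.9352)
P = 89/71 (P = 7/4 + ((435 + 129)/(-66 - 218))/4 = 7/4 + (564/(-284))/4 = 7/4 + (564*(-1/284))/4 = 7/4 + (¼)*(-141/71) = 7/4 - 141/284 = 89/71 ≈ 1.2535)
Y(O) = (7898/2007 + O)/(89/71 + O) (Y(O) = (O + 7898/2007)/(O + 89/71) = (7898/2007 + O)/(89/71 + O))
Y(-814)/758076 = (71*(7898 + 2007*(-814))/(2007*(89 + 71*(-814))))/758076 = (71*(7898 - 1633698)/(2007*(89 - 57794)))*(1/758076) = ((71/2007)*(-1625800)/(-57705))*(1/758076) = ((71/2007)*(-1/57705)*(-1625800))*(1/758076) = (23086360/23162787)*(1/758076) = 524690/399071657223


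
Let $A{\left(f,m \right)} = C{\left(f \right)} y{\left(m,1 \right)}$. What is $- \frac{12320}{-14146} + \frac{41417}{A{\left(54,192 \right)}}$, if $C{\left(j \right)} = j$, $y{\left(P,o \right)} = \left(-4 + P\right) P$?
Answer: $\frac{1118174171}{1253325312} \approx 0.89217$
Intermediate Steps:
$y{\left(P,o \right)} = P \left(-4 + P\right)$
$A{\left(f,m \right)} = f m \left(-4 + m\right)$
$- \frac{12320}{-14146} + \frac{41417}{A{\left(54,192 \right)}} = - \frac{12320}{-14146} + \frac{41417}{54 \cdot 192 \left(-4 + 192\right)} = \left(-12320\right) \left(- \frac{1}{14146}\right) + \frac{41417}{54 \cdot 192 \cdot 188} = \frac{560}{643} + \frac{41417}{1949184} = \frac{1118174171}{1253325312}$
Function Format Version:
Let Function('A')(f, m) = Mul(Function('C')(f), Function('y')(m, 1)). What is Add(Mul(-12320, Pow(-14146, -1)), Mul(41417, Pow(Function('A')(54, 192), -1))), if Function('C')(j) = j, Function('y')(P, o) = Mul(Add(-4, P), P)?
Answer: Rational(1118174171, 1253325312) ≈ 0.89217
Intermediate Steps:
Function('y')(P, o) = Mul(P, Add(-4, P))
Function('A')(f, m) = Mul(f, m, Add(-4, m)) (Function('A')(f, m) = Mul(f, Mul(m, Add(-4, m))) = Mul(f, m, Add(-4, m)))
Add(Mul(-12320, Pow(-14146, -1)), Mul(41417, Pow(Function('A')(54, 192), -1))) = Add(Mul(-12320, Pow(-14146, -1)), Mul(41417, Pow(Mul(54, 192, Add(-4, 192)), -1))) = Add(Mul(-12320, Rational(-1, 14146)), Mul(41417, Pow(Mul(54, 192, 188), -1))) = Add(Rational(560, 643), Mul(41417, Pow(1949184, -1))) = Add(Rational(560, 643), Mul(41417, Rational(1, 1949184))) = Add(Rational(560, 643), Rational(41417, 1949184)) = Rational(1118174171, 1253325312)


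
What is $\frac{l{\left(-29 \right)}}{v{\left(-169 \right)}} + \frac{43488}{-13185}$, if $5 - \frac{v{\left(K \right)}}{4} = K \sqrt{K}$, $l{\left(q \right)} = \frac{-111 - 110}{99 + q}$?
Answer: $- \frac{1306102989493}{395993461360} + \frac{485537 i}{1351513520} \approx -3.2983 + 0.00035925 i$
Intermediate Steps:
$l{\left(q \right)} = - \frac{221}{99 + q}$
$v{\left(K \right)} = 20 - 4 K^{\frac{3}{2}}$ ($v{\left(K \right)} = 20 - 4 K \sqrt{K} = 20 - 4 K^{\frac{3}{2}}$)
$\frac{l{\left(-29 \right)}}{v{\left(-169 \right)}} + \frac{43488}{-13185} = \frac{\left(-221\right) \frac{1}{99 - 29}}{20 - 4 \left(-169\right)^{\frac{3}{2}}} + \frac{43488}{-13185} = \frac{\left(-221\right) \frac{1}{70}}{20 - 4 \left(- 2197 i\right)} + 43488 \left(- \frac{1}{13185}\right) = \frac{\left(-221\right) \frac{1}{70}}{20 + 8788 i} - \frac{4832}{1465} = - \frac{221 \frac{20 - 8788 i}{77229344}}{70} - \frac{4832}{1465} = - \frac{221 \left(20 - 8788 i\right)}{5406054080} - \frac{4832}{1465} = - \frac{4832}{1465} - \frac{221 \left(20 - 8788 i\right)}{5406054080}$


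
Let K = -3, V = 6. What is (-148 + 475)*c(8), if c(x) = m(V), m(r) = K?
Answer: -981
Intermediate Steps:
m(r) = -3
c(x) = -3
(-148 + 475)*c(8) = (-148 + 475)*(-3) = 327*(-3) = -981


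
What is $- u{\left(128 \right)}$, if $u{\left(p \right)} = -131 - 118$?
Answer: $249$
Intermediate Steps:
$u{\left(p \right)} = -249$ ($u{\left(p \right)} = -131 - 118 = -249$)
$- u{\left(128 \right)} = \left(-1\right) \left(-249\right) = 249$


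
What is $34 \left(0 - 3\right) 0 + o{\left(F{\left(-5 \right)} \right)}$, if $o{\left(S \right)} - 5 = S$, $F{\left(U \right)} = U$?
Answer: $0$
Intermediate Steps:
$o{\left(S \right)} = 5 + S$
$34 \left(0 - 3\right) 0 + o{\left(F{\left(-5 \right)} \right)} = 34 \left(0 - 3\right) 0 + \left(5 - 5\right) = 34 \left(\left(-3\right) 0\right) + 0 = 34 \cdot 0 + 0 = 0 + 0 = 0$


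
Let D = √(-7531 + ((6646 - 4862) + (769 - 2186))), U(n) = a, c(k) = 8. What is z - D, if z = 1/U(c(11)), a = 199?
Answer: 1/199 - 6*I*√199 ≈ 0.0050251 - 84.64*I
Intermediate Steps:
U(n) = 199
z = 1/199 ≈ 0.0050251
D = 6*I*√199 (D = √(-7531 + (1784 - 1417)) = √(-7531 + 367) = √(-7164) = 6*I*√199 ≈ 84.64*I)
z - D = 1/199 - 6*I*√199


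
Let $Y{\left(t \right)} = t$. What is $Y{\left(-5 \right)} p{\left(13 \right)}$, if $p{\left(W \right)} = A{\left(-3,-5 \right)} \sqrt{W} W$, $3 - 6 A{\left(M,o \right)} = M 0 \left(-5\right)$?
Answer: $- \frac{65 \sqrt{13}}{2} \approx -117.18$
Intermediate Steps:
$A{\left(M,o \right)} = \frac{1}{2}$ ($A{\left(M,o \right)} = \frac{1}{2} - \frac{M 0 \left(-5\right)}{6} = \frac{1}{2} - \frac{0 \left(-5\right)}{6} = \frac{1}{2} - 0 = \frac{1}{2} + 0 = \frac{1}{2}$)
$p{\left(W \right)} = \frac{W^{\frac{3}{2}}}{2}$ ($p{\left(W \right)} = \frac{\sqrt{W}}{2} W = \frac{W^{\frac{3}{2}}}{2}$)
$Y{\left(-5 \right)} p{\left(13 \right)} = - 5 \frac{13^{\frac{3}{2}}}{2} = - 5 \frac{13 \sqrt{13}}{2} = - \frac{65 \sqrt{13}}{2}$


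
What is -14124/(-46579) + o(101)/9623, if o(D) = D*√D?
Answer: 14124/46579 + 101*√101/9623 ≈ 0.40871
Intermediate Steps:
o(D) = D^(3/2)
-14124/(-46579) + o(101)/9623 = -14124/(-46579) + 101^(3/2)/9623 = -14124*(-1/46579) + (101*√101)*(1/9623) = 14124/46579 + 101*√101/9623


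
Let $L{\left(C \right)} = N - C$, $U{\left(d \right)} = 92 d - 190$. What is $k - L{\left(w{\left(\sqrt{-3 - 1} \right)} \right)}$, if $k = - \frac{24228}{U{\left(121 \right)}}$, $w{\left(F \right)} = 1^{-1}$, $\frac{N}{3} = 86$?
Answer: $- \frac{1418161}{5471} \approx -259.21$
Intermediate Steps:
$N = 258$ ($N = 3 \cdot 86 = 258$)
$w{\left(F \right)} = 1$
$U{\left(d \right)} = -190 + 92 d$
$k = - \frac{12114}{5471}$ ($k = - \frac{24228}{-190 + 92 \cdot 121} = - \frac{24228}{-190 + 11132} = - \frac{24228}{10942} = \left(-24228\right) \frac{1}{10942} = - \frac{12114}{5471} \approx -2.2142$)
$L{\left(C \right)} = 258 - C$
$k - L{\left(w{\left(\sqrt{-3 - 1} \right)} \right)} = - \frac{12114}{5471} - \left(258 - 1\right) = - \frac{12114}{5471} - 257 = - \frac{1418161}{5471}$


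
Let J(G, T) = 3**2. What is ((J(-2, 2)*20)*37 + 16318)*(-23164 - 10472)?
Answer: -772888008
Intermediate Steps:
J(G, T) = 9
((J(-2, 2)*20)*37 + 16318)*(-23164 - 10472) = ((9*20)*37 + 16318)*(-23164 - 10472) = (180*37 + 16318)*(-33636) = (6660 + 16318)*(-33636) = 22978*(-33636) = -772888008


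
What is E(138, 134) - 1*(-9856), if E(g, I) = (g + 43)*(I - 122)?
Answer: 12028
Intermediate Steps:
E(g, I) = (-122 + I)*(43 + g) (E(g, I) = (43 + g)*(-122 + I) = (-122 + I)*(43 + g))
E(138, 134) - 1*(-9856) = (-5246 - 122*138 + 43*134 + 134*138) - 1*(-9856) = (-5246 - 16836 + 5762 + 18492) + 9856 = 2172 + 9856 = 12028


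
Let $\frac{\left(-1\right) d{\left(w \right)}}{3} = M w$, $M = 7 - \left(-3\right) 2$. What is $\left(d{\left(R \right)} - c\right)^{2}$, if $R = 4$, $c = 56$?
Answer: $44944$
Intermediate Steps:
$M = 13$ ($M = 7 - -6 = 7 + 6 = 13$)
$d{\left(w \right)} = - 39 w$ ($d{\left(w \right)} = - 3 \cdot 13 w = - 39 w$)
$\left(d{\left(R \right)} - c\right)^{2} = \left(\left(-39\right) 4 - 56\right)^{2} = \left(-156 - 56\right)^{2} = \left(-212\right)^{2} = 44944$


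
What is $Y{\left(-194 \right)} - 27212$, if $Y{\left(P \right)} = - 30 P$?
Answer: $-21392$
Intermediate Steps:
$Y{\left(-194 \right)} - 27212 = \left(-30\right) \left(-194\right) - 27212 = 5820 - 27212 = -21392$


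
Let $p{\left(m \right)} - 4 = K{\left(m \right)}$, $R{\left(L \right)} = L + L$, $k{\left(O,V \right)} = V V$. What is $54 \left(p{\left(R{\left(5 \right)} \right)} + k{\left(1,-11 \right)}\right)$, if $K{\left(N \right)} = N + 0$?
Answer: $7290$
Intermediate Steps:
$k{\left(O,V \right)} = V^{2}$
$K{\left(N \right)} = N$
$R{\left(L \right)} = 2 L$
$p{\left(m \right)} = 4 + m$
$54 \left(p{\left(R{\left(5 \right)} \right)} + k{\left(1,-11 \right)}\right) = 54 \left(\left(4 + 2 \cdot 5\right) + \left(-11\right)^{2}\right) = 54 \left(\left(4 + 10\right) + 121\right) = 54 \left(14 + 121\right) = 54 \cdot 135 = 7290$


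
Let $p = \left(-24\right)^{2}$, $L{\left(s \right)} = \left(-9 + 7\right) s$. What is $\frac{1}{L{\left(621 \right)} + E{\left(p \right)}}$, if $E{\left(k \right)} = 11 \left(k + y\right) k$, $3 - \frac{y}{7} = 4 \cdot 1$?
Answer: $\frac{1}{3603942} \approx 2.7747 \cdot 10^{-7}$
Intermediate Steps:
$L{\left(s \right)} = - 2 s$
$y = -7$ ($y = 21 - 7 \cdot 4 \cdot 1 = 21 - 28 = -7$)
$p = 576$
$E{\left(k \right)} = k \left(-77 + 11 k\right)$ ($E{\left(k \right)} = 11 \left(k - 7\right) k = 11 \left(-7 + k\right) k = \left(-77 + 11 k\right) k = k \left(-77 + 11 k\right)$)
$\frac{1}{L{\left(621 \right)} + E{\left(p \right)}} = \frac{1}{\left(-2\right) 621 + 11 \cdot 576 \left(-7 + 576\right)} = \frac{1}{-1242 + 11 \cdot 576 \cdot 569} = \frac{1}{-1242 + 3605184} = \frac{1}{3603942}$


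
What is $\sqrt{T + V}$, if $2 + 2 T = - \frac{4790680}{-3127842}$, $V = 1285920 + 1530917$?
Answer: $\frac{\sqrt{765506343213278394}}{521307} \approx 1678.3$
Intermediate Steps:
$V = 2816837$
$T = - \frac{366251}{1563921}$ ($T = -1 + \frac{\left(-4790680\right) \frac{1}{-3127842}}{2} = -1 + \frac{\left(-4790680\right) \left(- \frac{1}{3127842}\right)}{2} = -1 + \frac{1}{2} \cdot \frac{2395340}{1563921} = -1 + \frac{1197670}{1563921} = - \frac{366251}{1563921} \approx -0.23419$)
$\sqrt{T + V} = \sqrt{- \frac{366251}{1563921} + 2816837} = \sqrt{\frac{4405310171626}{1563921}} = \frac{\sqrt{765506343213278394}}{521307}$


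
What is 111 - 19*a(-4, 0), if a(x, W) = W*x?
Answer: 111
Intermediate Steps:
111 - 19*a(-4, 0) = 111 - 0*(-4) = 111 - 19*0 = 111 + 0 = 111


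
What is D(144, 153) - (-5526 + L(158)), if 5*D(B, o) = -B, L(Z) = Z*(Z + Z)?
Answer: -222154/5 ≈ -44431.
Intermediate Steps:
L(Z) = 2*Z² (L(Z) = Z*(2*Z) = 2*Z²)
D(B, o) = -B/5 (D(B, o) = (-B)/5 = -B/5)
D(144, 153) - (-5526 + L(158)) = -⅕*144 - (-5526 + 2*158²) = -144/5 - (-5526 + 2*24964) = -144/5 - (-5526 + 49928) = -144/5 - 1*44402 = -144/5 - 44402 = -222154/5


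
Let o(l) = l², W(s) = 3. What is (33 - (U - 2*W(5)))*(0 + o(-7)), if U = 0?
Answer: 1911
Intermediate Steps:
(33 - (U - 2*W(5)))*(0 + o(-7)) = (33 - (0 - 2*3))*(0 + (-7)²) = (33 - (0 - 6))*(0 + 49) = (33 - 1*(-6))*49 = (33 + 6)*49 = 39*49 = 1911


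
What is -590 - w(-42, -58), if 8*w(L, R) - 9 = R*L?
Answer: -7165/8 ≈ -895.63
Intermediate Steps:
w(L, R) = 9/8 + L*R/8 (w(L, R) = 9/8 + (R*L)/8 = 9/8 + (L*R)/8 = 9/8 + L*R/8)
-590 - w(-42, -58) = -590 - (9/8 + (⅛)*(-42)*(-58)) = -590 - (9/8 + 609/2) = -590 - 1*2445/8 = -590 - 2445/8 = -7165/8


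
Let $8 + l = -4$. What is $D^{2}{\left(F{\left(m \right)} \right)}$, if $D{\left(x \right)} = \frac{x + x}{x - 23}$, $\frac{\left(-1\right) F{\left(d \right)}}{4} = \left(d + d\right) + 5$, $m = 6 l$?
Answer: $\frac{1236544}{284089} \approx 4.3527$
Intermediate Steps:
$l = -12$ ($l = -8 - 4 = -12$)
$m = -72$ ($m = 6 \left(-12\right) = -72$)
$F{\left(d \right)} = -20 - 8 d$ ($F{\left(d \right)} = - 4 \left(\left(d + d\right) + 5\right) = - 4 \left(2 d + 5\right) = - 4 \left(5 + 2 d\right) = -20 - 8 d$)
$D{\left(x \right)} = \frac{2 x}{-23 + x}$
$D^{2}{\left(F{\left(m \right)} \right)} = \left(\frac{2 \left(-20 - -576\right)}{-23 - -556}\right)^{2} = \left(\frac{2 \left(-20 + 576\right)}{-23 + \left(-20 + 576\right)}\right)^{2} = \left(2 \cdot 556 \frac{1}{-23 + 556}\right)^{2} = \left(2 \cdot 556 \cdot \frac{1}{533}\right)^{2} = \left(\frac{1112}{533}\right)^{2} = \frac{1236544}{284089}$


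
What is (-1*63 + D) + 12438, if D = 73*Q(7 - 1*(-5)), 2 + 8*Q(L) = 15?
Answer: 99949/8 ≈ 12494.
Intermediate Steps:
Q(L) = 13/8 (Q(L) = -¼ + (⅛)*15 = -¼ + 15/8 = 13/8)
D = 949/8 (D = 73*(13/8) = 949/8 ≈ 118.63)
(-1*63 + D) + 12438 = (-1*63 + 949/8) + 12438 = (-63 + 949/8) + 12438 = 445/8 + 12438 = 99949/8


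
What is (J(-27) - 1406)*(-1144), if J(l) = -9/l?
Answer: 4824248/3 ≈ 1.6081e+6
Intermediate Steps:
(J(-27) - 1406)*(-1144) = (-9/(-27) - 1406)*(-1144) = (-9*(-1/27) - 1406)*(-1144) = (1/3 - 1406)*(-1144) = -4217/3*(-1144) = 4824248/3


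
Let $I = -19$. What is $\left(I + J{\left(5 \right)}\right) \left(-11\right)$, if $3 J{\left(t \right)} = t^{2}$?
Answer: $\frac{352}{3} \approx 117.33$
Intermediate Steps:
$J{\left(t \right)} = \frac{t^{2}}{3}$
$\left(I + J{\left(5 \right)}\right) \left(-11\right) = \left(-19 + \frac{5^{2}}{3}\right) \left(-11\right) = \left(-19 + \frac{1}{3} \cdot 25\right) \left(-11\right) = \left(-19 + \frac{25}{3}\right) \left(-11\right) = \left(- \frac{32}{3}\right) \left(-11\right) = \frac{352}{3}$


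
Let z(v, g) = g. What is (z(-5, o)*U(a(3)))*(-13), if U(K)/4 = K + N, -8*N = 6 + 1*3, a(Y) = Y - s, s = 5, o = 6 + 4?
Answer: 1625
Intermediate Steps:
o = 10
a(Y) = -5 + Y (a(Y) = Y - 1*5 = Y - 5 = -5 + Y)
N = -9/8 (N = -(6 + 1*3)/8 = -(6 + 3)/8 = -1/8*9 = -9/8 ≈ -1.1250)
U(K) = -9/2 + 4*K (U(K) = 4*(K - 9/8) = 4*(-9/8 + K) = -9/2 + 4*K)
(z(-5, o)*U(a(3)))*(-13) = (10*(-9/2 + 4*(-5 + 3)))*(-13) = (10*(-9/2 + 4*(-2)))*(-13) = (10*(-9/2 - 8))*(-13) = (10*(-25/2))*(-13) = -125*(-13) = 1625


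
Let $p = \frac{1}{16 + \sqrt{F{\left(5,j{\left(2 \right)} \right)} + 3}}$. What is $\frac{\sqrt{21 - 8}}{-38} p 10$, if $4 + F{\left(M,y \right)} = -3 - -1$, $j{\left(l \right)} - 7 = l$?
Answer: $\frac{5 \sqrt{13} \left(-16 + i \sqrt{3}\right)}{4921} \approx -0.058615 + 0.0063452 i$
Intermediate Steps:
$j{\left(l \right)} = 7 + l$
$F{\left(M,y \right)} = -6$ ($F{\left(M,y \right)} = -4 - 2 = -6$)
$p = \frac{1}{16 + i \sqrt{3}}$ ($p = \frac{1}{16 + \sqrt{-6 + 3}} = \frac{1}{16 + \sqrt{-3}} = \frac{1}{16 + i \sqrt{3}} \approx 0.061776 - 0.0066875 i$)
$\frac{\sqrt{21 - 8}}{-38} p 10 = \frac{\sqrt{21 - 8}}{-38} \left(\frac{16}{259} - \frac{i \sqrt{3}}{259}\right) 10 = \sqrt{13} \left(- \frac{1}{38}\right) \left(\frac{16}{259} - \frac{i \sqrt{3}}{259}\right) 10 = - \frac{\sqrt{13}}{38} \left(\frac{16}{259} - \frac{i \sqrt{3}}{259}\right) 10 = - \frac{\sqrt{13} \left(\frac{16}{259} - \frac{i \sqrt{3}}{259}\right)}{38} \cdot 10 = - \frac{5 \sqrt{13} \left(\frac{16}{259} - \frac{i \sqrt{3}}{259}\right)}{19}$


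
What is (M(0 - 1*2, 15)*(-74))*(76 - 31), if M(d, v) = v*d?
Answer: 99900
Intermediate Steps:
M(d, v) = d*v
(M(0 - 1*2, 15)*(-74))*(76 - 31) = (((0 - 1*2)*15)*(-74))*(76 - 31) = (((0 - 2)*15)*(-74))*45 = (-2*15*(-74))*45 = -30*(-74)*45 = 2220*45 = 99900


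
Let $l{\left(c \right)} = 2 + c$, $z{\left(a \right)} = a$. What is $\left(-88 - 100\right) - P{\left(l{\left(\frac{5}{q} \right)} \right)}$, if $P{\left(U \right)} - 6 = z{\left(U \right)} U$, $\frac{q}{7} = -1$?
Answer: $- \frac{9587}{49} \approx -195.65$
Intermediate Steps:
$q = -7$ ($q = 7 \left(-1\right) = -7$)
$P{\left(U \right)} = 6 + U^{2}$ ($P{\left(U \right)} = 6 + U U = 6 + U^{2}$)
$\left(-88 - 100\right) - P{\left(l{\left(\frac{5}{q} \right)} \right)} = \left(-88 - 100\right) - \left(6 + \left(2 + \frac{5}{-7}\right)^{2}\right) = \left(-88 + \left(-117 + 17\right)\right) - \left(6 + \left(2 + 5 \left(- \frac{1}{7}\right)\right)^{2}\right) = \left(-88 - 100\right) - \left(6 + \left(2 - \frac{5}{7}\right)^{2}\right) = -188 - \left(6 + \left(\frac{9}{7}\right)^{2}\right) = -188 - \left(6 + \frac{81}{49}\right) = -188 - \frac{375}{49} = - \frac{9587}{49}$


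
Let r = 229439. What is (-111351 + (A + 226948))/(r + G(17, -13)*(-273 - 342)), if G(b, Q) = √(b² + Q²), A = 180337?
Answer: 67898801026/52469027671 + 181999410*√458/52469027671 ≈ 1.3683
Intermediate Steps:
G(b, Q) = √(Q² + b²)
(-111351 + (A + 226948))/(r + G(17, -13)*(-273 - 342)) = (-111351 + (180337 + 226948))/(229439 + √((-13)² + 17²)*(-273 - 342)) = (-111351 + 407285)/(229439 + √(169 + 289)*(-615)) = 295934/(229439 + √458*(-615)) = 295934/(229439 - 615*√458)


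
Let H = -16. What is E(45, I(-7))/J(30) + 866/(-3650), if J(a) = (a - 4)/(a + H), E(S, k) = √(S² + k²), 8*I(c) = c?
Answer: -433/1825 + 7*√129649/104 ≈ 23.998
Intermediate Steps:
I(c) = c/8
J(a) = (-4 + a)/(-16 + a) (J(a) = (a - 4)/(a - 16) = (-4 + a)/(-16 + a))
E(45, I(-7))/J(30) + 866/(-3650) = √(45² + ((⅛)*(-7))²)/(((-4 + 30)/(-16 + 30))) + 866/(-3650) = √(2025 + (-7/8)²)/((26/14)) + 866*(-1/3650) = √(2025 + 49/64)/(((1/14)*26)) - 433/1825 = √(129649/64)/(13/7) - 433/1825 = (√129649/8)*(7/13) - 433/1825 = 7*√129649/104 - 433/1825 = -433/1825 + 7*√129649/104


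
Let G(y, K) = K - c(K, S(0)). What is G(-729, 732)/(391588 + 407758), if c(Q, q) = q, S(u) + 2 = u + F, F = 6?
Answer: 364/399673 ≈ 0.00091074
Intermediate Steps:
S(u) = 4 + u (S(u) = -2 + (u + 6) = -2 + (6 + u) = 4 + u)
G(y, K) = -4 + K (G(y, K) = K - (4 + 0) = K - 1*4 = K - 4 = -4 + K)
G(-729, 732)/(391588 + 407758) = (-4 + 732)/(391588 + 407758) = 728/799346 = 728*(1/799346) = 364/399673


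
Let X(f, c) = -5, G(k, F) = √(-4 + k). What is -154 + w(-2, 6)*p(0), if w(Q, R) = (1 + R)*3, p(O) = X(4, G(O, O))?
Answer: -259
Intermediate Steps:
p(O) = -5
w(Q, R) = 3 + 3*R
-154 + w(-2, 6)*p(0) = -154 + (3 + 3*6)*(-5) = -154 + (3 + 18)*(-5) = -154 + 21*(-5) = -154 - 105 = -259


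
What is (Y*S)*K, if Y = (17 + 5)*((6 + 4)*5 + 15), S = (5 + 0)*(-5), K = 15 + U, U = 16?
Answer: -1108250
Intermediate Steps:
K = 31 (K = 15 + 16 = 31)
S = -25 (S = 5*(-5) = -25)
Y = 1430 (Y = 22*(10*5 + 15) = 22*(50 + 15) = 22*65 = 1430)
(Y*S)*K = (1430*(-25))*31 = -35750*31 = -1108250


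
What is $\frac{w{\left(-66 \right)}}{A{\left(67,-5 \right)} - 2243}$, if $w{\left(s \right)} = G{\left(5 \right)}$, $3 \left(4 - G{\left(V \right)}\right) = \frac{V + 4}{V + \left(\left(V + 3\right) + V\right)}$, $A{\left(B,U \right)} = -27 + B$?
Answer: $- \frac{23}{13218} \approx -0.0017401$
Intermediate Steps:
$G{\left(V \right)} = 4 - \frac{4 + V}{3 \left(3 + 3 V\right)}$ ($G{\left(V \right)} = 4 - \frac{\left(V + 4\right) \frac{1}{V + \left(\left(V + 3\right) + V\right)}}{3} = 4 - \frac{\left(4 + V\right) \frac{1}{V + \left(\left(3 + V\right) + V\right)}}{3} = 4 - \frac{\left(4 + V\right) \frac{1}{V + \left(3 + 2 V\right)}}{3} = 4 - \frac{\left(4 + V\right) \frac{1}{3 + 3 V}}{3} = 4 - \frac{\frac{1}{3 + 3 V} \left(4 + V\right)}{3} = 4 - \frac{4 + V}{3 \left(3 + 3 V\right)}$)
$w{\left(s \right)} = \frac{23}{6}$ ($w{\left(s \right)} = \frac{32 + 35 \cdot 5}{9 \left(1 + 5\right)} = \frac{32 + 175}{9 \cdot 6} = \frac{1}{9} \cdot \frac{1}{6} \cdot 207 = \frac{23}{6}$)
$\frac{w{\left(-66 \right)}}{A{\left(67,-5 \right)} - 2243} = \frac{23}{6 \left(\left(-27 + 67\right) - 2243\right)} = \frac{23}{6 \left(40 - 2243\right)} = \frac{23}{6 \left(-2203\right)} = \frac{23}{6} \left(- \frac{1}{2203}\right) = - \frac{23}{13218}$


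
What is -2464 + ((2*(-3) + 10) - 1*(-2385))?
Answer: -75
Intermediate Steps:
-2464 + ((2*(-3) + 10) - 1*(-2385)) = -2464 + ((-6 + 10) + 2385) = -2464 + (4 + 2385) = -2464 + 2389 = -75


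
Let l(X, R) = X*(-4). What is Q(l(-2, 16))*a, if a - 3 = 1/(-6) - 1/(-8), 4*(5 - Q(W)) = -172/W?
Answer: 5893/192 ≈ 30.693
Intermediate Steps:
l(X, R) = -4*X
Q(W) = 5 + 43/W (Q(W) = 5 - (-43)/W = 5 + 43/W)
a = 71/24 (a = 3 + (1/(-6) - 1/(-8)) = 3 + (1*(-⅙) - 1*(-⅛)) = 3 + (-⅙ + ⅛) = 3 - 1/24 = 71/24 ≈ 2.9583)
Q(l(-2, 16))*a = (5 + 43/((-4*(-2))))*(71/24) = (5 + 43/8)*(71/24) = (83/8)*(71/24) = 5893/192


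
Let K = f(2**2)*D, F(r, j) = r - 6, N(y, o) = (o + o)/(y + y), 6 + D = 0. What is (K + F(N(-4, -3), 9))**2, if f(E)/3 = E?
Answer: 95481/16 ≈ 5967.6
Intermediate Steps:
D = -6 (D = -6 + 0 = -6)
N(y, o) = o/y (N(y, o) = (2*o)/((2*y)) = (2*o)*(1/(2*y)) = o/y)
f(E) = 3*E
F(r, j) = -6 + r
K = -72 (K = (3*2**2)*(-6) = (3*4)*(-6) = 12*(-6) = -72)
(K + F(N(-4, -3), 9))**2 = (-72 + (-6 - 3/(-4)))**2 = (-72 + (-6 - 3*(-1/4)))**2 = (-72 + (-6 + 3/4))**2 = (-72 - 21/4)**2 = (-309/4)**2 = 95481/16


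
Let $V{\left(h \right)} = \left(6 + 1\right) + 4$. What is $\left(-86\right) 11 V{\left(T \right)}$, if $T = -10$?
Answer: $-10406$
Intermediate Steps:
$V{\left(h \right)} = 11$ ($V{\left(h \right)} = 7 + 4 = 11$)
$\left(-86\right) 11 V{\left(T \right)} = \left(-86\right) 11 \cdot 11 = \left(-946\right) 11 = -10406$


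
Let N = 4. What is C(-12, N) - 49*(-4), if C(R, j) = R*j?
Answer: 148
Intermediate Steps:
C(-12, N) - 49*(-4) = -12*4 - 49*(-4) = -48 + 196 = 148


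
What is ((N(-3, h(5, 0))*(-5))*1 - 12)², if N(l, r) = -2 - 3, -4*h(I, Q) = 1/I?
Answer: 169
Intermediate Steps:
h(I, Q) = -1/(4*I)
N(l, r) = -5
((N(-3, h(5, 0))*(-5))*1 - 12)² = (-5*(-5)*1 - 12)² = (25*1 - 12)² = (25 - 12)² = 13² = 169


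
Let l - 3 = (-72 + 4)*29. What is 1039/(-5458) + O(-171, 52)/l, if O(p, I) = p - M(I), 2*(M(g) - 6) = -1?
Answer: -541227/5373401 ≈ -0.10072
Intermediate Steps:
M(g) = 11/2 (M(g) = 6 + (1/2)*(-1) = 6 - 1/2 = 11/2)
O(p, I) = -11/2 + p (O(p, I) = p - 1*11/2 = p - 11/2 = -11/2 + p)
l = -1969 (l = 3 + (-72 + 4)*29 = 3 - 68*29 = 3 - 1972 = -1969)
1039/(-5458) + O(-171, 52)/l = 1039/(-5458) + (-11/2 - 171)/(-1969) = 1039*(-1/5458) - 353/2*(-1/1969) = -1039/5458 + 353/3938 = -541227/5373401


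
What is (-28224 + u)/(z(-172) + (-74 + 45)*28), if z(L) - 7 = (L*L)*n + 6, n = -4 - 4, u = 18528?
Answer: 3232/79157 ≈ 0.040830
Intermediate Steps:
n = -8
z(L) = 13 - 8*L**2 (z(L) = 7 + ((L*L)*(-8) + 6) = 7 + (L**2*(-8) + 6) = 7 + (-8*L**2 + 6) = 7 + (6 - 8*L**2) = 13 - 8*L**2)
(-28224 + u)/(z(-172) + (-74 + 45)*28) = (-28224 + 18528)/((13 - 8*(-172)**2) + (-74 + 45)*28) = -9696/((13 - 8*29584) - 29*28) = -9696/((13 - 236672) - 812) = -9696/(-236659 - 812) = -9696/(-237471) = -9696*(-1/237471) = 3232/79157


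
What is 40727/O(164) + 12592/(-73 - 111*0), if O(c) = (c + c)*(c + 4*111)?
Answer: -2508173937/14557952 ≈ -172.29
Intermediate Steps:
O(c) = 2*c*(444 + c) (O(c) = (2*c)*(c + 444) = (2*c)*(444 + c) = 2*c*(444 + c))
40727/O(164) + 12592/(-73 - 111*0) = 40727/((2*164*(444 + 164))) + 12592/(-73 - 111*0) = 40727/((2*164*608)) + 12592/(-73 + 0) = 40727/199424 + 12592/(-73) = 40727*(1/199424) + 12592*(-1/73) = 40727/199424 - 12592/73 = -2508173937/14557952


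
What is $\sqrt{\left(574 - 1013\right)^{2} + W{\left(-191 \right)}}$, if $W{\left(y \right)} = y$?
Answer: $\sqrt{192530} \approx 438.78$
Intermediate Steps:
$\sqrt{\left(574 - 1013\right)^{2} + W{\left(-191 \right)}} = \sqrt{\left(574 - 1013\right)^{2} - 191} = \sqrt{\left(-439\right)^{2} - 191} = \sqrt{192721 - 191} = \sqrt{192530}$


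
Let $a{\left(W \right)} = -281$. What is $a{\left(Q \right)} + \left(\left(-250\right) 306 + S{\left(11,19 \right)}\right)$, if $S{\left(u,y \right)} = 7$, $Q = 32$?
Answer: $-76774$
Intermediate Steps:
$a{\left(Q \right)} + \left(\left(-250\right) 306 + S{\left(11,19 \right)}\right) = -281 + \left(\left(-250\right) 306 + 7\right) = -281 + \left(-76500 + 7\right) = -281 - 76493 = -76774$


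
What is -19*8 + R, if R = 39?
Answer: -113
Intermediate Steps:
-19*8 + R = -19*8 + 39 = -152 + 39 = -113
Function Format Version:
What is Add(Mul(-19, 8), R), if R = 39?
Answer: -113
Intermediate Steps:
Add(Mul(-19, 8), R) = Add(Mul(-19, 8), 39) = Add(-152, 39) = -113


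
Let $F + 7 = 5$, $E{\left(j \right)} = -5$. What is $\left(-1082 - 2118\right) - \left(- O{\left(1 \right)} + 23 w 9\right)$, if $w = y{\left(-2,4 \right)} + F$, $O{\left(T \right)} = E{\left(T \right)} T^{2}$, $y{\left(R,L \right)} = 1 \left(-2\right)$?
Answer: $-2377$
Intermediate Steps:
$y{\left(R,L \right)} = -2$
$O{\left(T \right)} = - 5 T^{2}$
$F = -2$ ($F = -7 + 5 = -2$)
$w = -4$ ($w = -2 - 2 = -4$)
$\left(-1082 - 2118\right) - \left(- O{\left(1 \right)} + 23 w 9\right) = \left(-1082 - 2118\right) - \left(5 + 23 \left(-4\right) 9\right) = -3200 - -823 = -3200 + \left(-5 + 828\right) = -3200 + 823 = -2377$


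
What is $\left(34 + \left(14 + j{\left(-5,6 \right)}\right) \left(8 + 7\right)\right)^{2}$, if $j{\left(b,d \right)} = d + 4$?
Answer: $155236$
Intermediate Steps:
$j{\left(b,d \right)} = 4 + d$
$\left(34 + \left(14 + j{\left(-5,6 \right)}\right) \left(8 + 7\right)\right)^{2} = \left(34 + \left(14 + \left(4 + 6\right)\right) \left(8 + 7\right)\right)^{2} = \left(34 + \left(14 + 10\right) 15\right)^{2} = \left(34 + 24 \cdot 15\right)^{2} = \left(34 + 360\right)^{2} = 394^{2} = 155236$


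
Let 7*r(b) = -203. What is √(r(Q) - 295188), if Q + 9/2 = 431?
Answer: I*√295217 ≈ 543.34*I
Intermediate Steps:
Q = 853/2 (Q = -9/2 + 431 = 853/2 ≈ 426.50)
r(b) = -29 (r(b) = (⅐)*(-203) = -29)
√(r(Q) - 295188) = √(-29 - 295188) = √(-295217) = I*√295217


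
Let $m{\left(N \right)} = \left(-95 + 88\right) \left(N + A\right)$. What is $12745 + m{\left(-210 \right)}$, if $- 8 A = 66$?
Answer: $\frac{57091}{4} \approx 14273.0$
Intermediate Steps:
$A = - \frac{33}{4}$ ($A = \left(- \frac{1}{8}\right) 66 = - \frac{33}{4} \approx -8.25$)
$m{\left(N \right)} = \frac{231}{4} - 7 N$ ($m{\left(N \right)} = \left(-95 + 88\right) \left(N - \frac{33}{4}\right) = - 7 \left(- \frac{33}{4} + N\right) = \frac{231}{4} - 7 N$)
$12745 + m{\left(-210 \right)} = 12745 + \left(\frac{231}{4} - -1470\right) = 12745 + \left(\frac{231}{4} + 1470\right) = 12745 + \frac{6111}{4} = \frac{57091}{4}$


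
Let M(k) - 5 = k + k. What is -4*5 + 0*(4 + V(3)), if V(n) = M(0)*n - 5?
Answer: -20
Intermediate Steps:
M(k) = 5 + 2*k (M(k) = 5 + (k + k) = 5 + 2*k)
V(n) = -5 + 5*n (V(n) = (5 + 2*0)*n - 5 = (5 + 0)*n - 5 = 5*n - 5 = -5 + 5*n)
-4*5 + 0*(4 + V(3)) = -4*5 + 0*(4 + (-5 + 5*3)) = -20 + 0*(4 + (-5 + 15)) = -20 + 0*(4 + 10) = -20 + 0*14 = -20 + 0 = -20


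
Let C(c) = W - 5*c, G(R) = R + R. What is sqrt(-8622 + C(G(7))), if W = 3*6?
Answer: I*sqrt(8674) ≈ 93.134*I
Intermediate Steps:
W = 18
G(R) = 2*R
C(c) = 18 - 5*c
sqrt(-8622 + C(G(7))) = sqrt(-8622 + (18 - 10*7)) = sqrt(-8622 + (18 - 5*14)) = sqrt(-8622 + (18 - 70)) = sqrt(-8622 - 52) = sqrt(-8674) = I*sqrt(8674)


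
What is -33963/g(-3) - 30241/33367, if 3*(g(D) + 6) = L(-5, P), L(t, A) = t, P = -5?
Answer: 3399034720/767441 ≈ 4429.0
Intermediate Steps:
g(D) = -23/3 (g(D) = -6 + (⅓)*(-5) = -6 - 5/3 = -23/3)
-33963/g(-3) - 30241/33367 = -33963/(-23/3) - 30241/33367 = -33963*(-3/23) - 30241*1/33367 = 101889/23 - 30241/33367 = 3399034720/767441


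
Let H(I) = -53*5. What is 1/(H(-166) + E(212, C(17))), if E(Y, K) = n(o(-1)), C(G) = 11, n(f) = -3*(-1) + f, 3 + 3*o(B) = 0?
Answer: -1/263 ≈ -0.0038023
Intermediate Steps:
o(B) = -1 (o(B) = -1 + (⅓)*0 = -1 + 0 = -1)
n(f) = 3 + f
H(I) = -265
E(Y, K) = 2 (E(Y, K) = 3 - 1 = 2)
1/(H(-166) + E(212, C(17))) = 1/(-265 + 2) = 1/(-263) = -1/263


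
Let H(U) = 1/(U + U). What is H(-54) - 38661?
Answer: -4175389/108 ≈ -38661.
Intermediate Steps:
H(U) = 1/(2*U)
H(-54) - 38661 = (½)/(-54) - 38661 = (½)*(-1/54) - 38661 = -1/108 - 38661 = -4175389/108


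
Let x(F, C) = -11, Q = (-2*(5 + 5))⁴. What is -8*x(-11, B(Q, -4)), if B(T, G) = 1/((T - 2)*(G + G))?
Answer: 88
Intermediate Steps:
Q = 160000 (Q = (-2*10)⁴ = (-20)⁴ = 160000)
B(T, G) = 1/(2*G*(-2 + T)) (B(T, G) = 1/((-2 + T)*(2*G)) = 1/(2*G*(-2 + T)))
-8*x(-11, B(Q, -4)) = -8*(-11) = 88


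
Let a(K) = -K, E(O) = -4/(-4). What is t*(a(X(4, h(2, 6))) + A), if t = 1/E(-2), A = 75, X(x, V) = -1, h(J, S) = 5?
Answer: 76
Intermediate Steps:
E(O) = 1 (E(O) = -4*(-¼) = 1)
t = 1 (t = 1/1 = 1)
t*(a(X(4, h(2, 6))) + A) = 1*(-1*(-1) + 75) = 1*(1 + 75) = 1*76 = 76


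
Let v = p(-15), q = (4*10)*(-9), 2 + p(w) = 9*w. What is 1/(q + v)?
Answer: -1/497 ≈ -0.0020121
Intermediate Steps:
p(w) = -2 + 9*w
q = -360 (q = 40*(-9) = -360)
v = -137 (v = -2 + 9*(-15) = -2 - 135 = -137)
1/(q + v) = 1/(-360 - 137) = 1/(-497) = -1/497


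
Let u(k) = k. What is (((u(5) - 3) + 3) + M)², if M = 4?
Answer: 81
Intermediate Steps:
(((u(5) - 3) + 3) + M)² = (((5 - 3) + 3) + 4)² = ((2 + 3) + 4)² = (5 + 4)² = 9² = 81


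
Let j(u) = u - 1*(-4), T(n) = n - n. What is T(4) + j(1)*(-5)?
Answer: -25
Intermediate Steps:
T(n) = 0
j(u) = 4 + u (j(u) = u + 4 = 4 + u)
T(4) + j(1)*(-5) = 0 + (4 + 1)*(-5) = 0 + 5*(-5) = 0 - 25 = -25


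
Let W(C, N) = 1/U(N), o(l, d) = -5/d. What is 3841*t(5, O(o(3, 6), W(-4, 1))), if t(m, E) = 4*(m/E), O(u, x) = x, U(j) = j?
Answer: 76820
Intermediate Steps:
W(C, N) = 1/N
t(m, E) = 4*m/E
3841*t(5, O(o(3, 6), W(-4, 1))) = 3841*(4*5/1/1) = 3841*(4*5/1) = 3841*(4*5*1) = 3841*20 = 76820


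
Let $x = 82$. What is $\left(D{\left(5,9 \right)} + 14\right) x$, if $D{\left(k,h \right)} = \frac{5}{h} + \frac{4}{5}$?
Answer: $\frac{56662}{45} \approx 1259.2$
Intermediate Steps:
$D{\left(k,h \right)} = \frac{4}{5} + \frac{5}{h}$ ($D{\left(k,h \right)} = \frac{5}{h} + 4 \cdot \frac{1}{5} = \frac{5}{h} + \frac{4}{5} = \frac{4}{5} + \frac{5}{h}$)
$\left(D{\left(5,9 \right)} + 14\right) x = \left(\left(\frac{4}{5} + \frac{5}{9}\right) + 14\right) 82 = \left(\frac{61}{45} + 14\right) 82 = \frac{691}{45} \cdot 82 = \frac{56662}{45}$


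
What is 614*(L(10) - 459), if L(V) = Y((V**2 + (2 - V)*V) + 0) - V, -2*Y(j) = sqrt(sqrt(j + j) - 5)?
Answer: -287966 - 307*sqrt(-5 + 2*sqrt(10)) ≈ -2.8832e+5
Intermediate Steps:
Y(j) = -sqrt(-5 + sqrt(2)*sqrt(j))/2 (Y(j) = -sqrt(sqrt(j + j) - 5)/2 = -sqrt(sqrt(2*j) - 5)/2 = -sqrt(sqrt(2)*sqrt(j) - 5)/2 = -sqrt(-5 + sqrt(2)*sqrt(j))/2)
L(V) = -V - sqrt(-5 + sqrt(2)*sqrt(V**2 + V*(2 - V)))/2 (L(V) = -sqrt(-5 + sqrt(2)*sqrt((V**2 + (2 - V)*V) + 0))/2 - V = -sqrt(-5 + sqrt(2)*sqrt((V**2 + V*(2 - V)) + 0))/2 - V = -sqrt(-5 + sqrt(2)*sqrt(V**2 + V*(2 - V)))/2 - V = -V - sqrt(-5 + sqrt(2)*sqrt(V**2 + V*(2 - V)))/2)
614*(L(10) - 459) = 614*((-1*10 - sqrt(-5 + 2*sqrt(10))/2) - 459) = 614*((-10 - sqrt(-5 + 2*sqrt(10))/2) - 459) = 614*(-469 - sqrt(-5 + 2*sqrt(10))/2) = -287966 - 307*sqrt(-5 + 2*sqrt(10))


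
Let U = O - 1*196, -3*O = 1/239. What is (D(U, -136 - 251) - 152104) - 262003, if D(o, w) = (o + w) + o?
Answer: -297473264/717 ≈ -4.1489e+5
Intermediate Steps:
O = -1/717 (O = -1/3/239 = -1/3*1/239 = -1/717 ≈ -0.0013947)
U = -140533/717 (U = -1/717 - 1*196 = -1/717 - 196 = -140533/717 ≈ -196.00)
D(o, w) = w + 2*o
(D(U, -136 - 251) - 152104) - 262003 = (((-136 - 251) + 2*(-140533/717)) - 152104) - 262003 = ((-387 - 281066/717) - 152104) - 262003 = (-558545/717 - 152104) - 262003 = -109617113/717 - 262003 = -297473264/717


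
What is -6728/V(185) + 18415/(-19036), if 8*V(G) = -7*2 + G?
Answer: -1027742629/3255156 ≈ -315.73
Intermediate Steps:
V(G) = -7/4 + G/8 (V(G) = (-7*2 + G)/8 = (-14 + G)/8 = -7/4 + G/8)
-6728/V(185) + 18415/(-19036) = -6728/(-7/4 + (⅛)*185) + 18415/(-19036) = -6728/(-7/4 + 185/8) + 18415*(-1/19036) = -6728/171/8 - 18415/19036 = -6728*8/171 - 18415/19036 = -53824/171 - 18415/19036 = -1027742629/3255156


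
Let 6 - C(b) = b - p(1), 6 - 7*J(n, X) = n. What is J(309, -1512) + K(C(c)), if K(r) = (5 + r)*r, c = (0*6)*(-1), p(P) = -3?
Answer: -135/7 ≈ -19.286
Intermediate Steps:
c = 0 (c = 0*(-1) = 0)
J(n, X) = 6/7 - n/7
C(b) = 3 - b (C(b) = 6 - (b - 1*(-3)) = 6 - (b + 3) = 6 - (3 + b) = 6 + (-3 - b) = 3 - b)
K(r) = r*(5 + r)
J(309, -1512) + K(C(c)) = (6/7 - 1/7*309) + (3 - 1*0)*(5 + (3 - 1*0)) = (6/7 - 309/7) + (3 + 0)*(5 + (3 + 0)) = -303/7 + 3*(5 + 3) = -303/7 + 3*8 = -303/7 + 24 = -135/7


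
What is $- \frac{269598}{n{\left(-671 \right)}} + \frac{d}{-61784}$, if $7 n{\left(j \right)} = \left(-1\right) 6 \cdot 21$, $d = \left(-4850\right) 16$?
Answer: $\frac{347046659}{23169} \approx 14979.0$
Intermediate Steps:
$d = -77600$
$n{\left(j \right)} = -18$ ($n{\left(j \right)} = \frac{\left(-1\right) 6 \cdot 21}{7} = \frac{\left(-6\right) 21}{7} = \frac{1}{7} \left(-126\right) = -18$)
$- \frac{269598}{n{\left(-671 \right)}} + \frac{d}{-61784} = - \frac{269598}{-18} - \frac{77600}{-61784} = \left(-269598\right) \left(- \frac{1}{18}\right) - - \frac{9700}{7723} = \frac{44933}{3} + \frac{9700}{7723} = \frac{347046659}{23169}$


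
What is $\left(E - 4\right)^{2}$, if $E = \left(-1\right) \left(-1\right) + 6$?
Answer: $9$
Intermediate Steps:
$E = 7$ ($E = 1 + 6 = 7$)
$\left(E - 4\right)^{2} = \left(7 - 4\right)^{2} = 3^{2} = 9$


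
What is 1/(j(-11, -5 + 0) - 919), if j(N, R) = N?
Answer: -1/930 ≈ -0.0010753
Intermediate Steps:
1/(j(-11, -5 + 0) - 919) = 1/(-11 - 919) = 1/(-930) = -1/930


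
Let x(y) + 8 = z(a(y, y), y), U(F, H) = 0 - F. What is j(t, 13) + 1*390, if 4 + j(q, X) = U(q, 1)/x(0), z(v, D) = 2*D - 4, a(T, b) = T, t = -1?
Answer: 4631/12 ≈ 385.92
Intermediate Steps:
U(F, H) = -F
z(v, D) = -4 + 2*D
x(y) = -12 + 2*y (x(y) = -8 + (-4 + 2*y) = -12 + 2*y)
j(q, X) = -4 + q/12 (j(q, X) = -4 + (-q)/(-12 + 2*0) = -4 + (-q)/(-12 + 0) = -4 - q/(-12) = -4 - q*(-1/12) = -4 + q/12)
j(t, 13) + 1*390 = (-4 + (1/12)*(-1)) + 1*390 = (-4 - 1/12) + 390 = -49/12 + 390 = 4631/12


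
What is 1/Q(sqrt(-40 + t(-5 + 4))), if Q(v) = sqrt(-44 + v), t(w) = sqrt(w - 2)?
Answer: 1/sqrt(-44 + sqrt(-40 + I*sqrt(3))) ≈ 0.010749 - 0.14983*I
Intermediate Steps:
t(w) = sqrt(-2 + w)
1/Q(sqrt(-40 + t(-5 + 4))) = 1/(sqrt(-44 + sqrt(-40 + sqrt(-2 + (-5 + 4))))) = 1/(sqrt(-44 + sqrt(-40 + sqrt(-2 - 1)))) = 1/(sqrt(-44 + sqrt(-40 + sqrt(-3)))) = 1/(sqrt(-44 + sqrt(-40 + I*sqrt(3)))) = 1/sqrt(-44 + sqrt(-40 + I*sqrt(3)))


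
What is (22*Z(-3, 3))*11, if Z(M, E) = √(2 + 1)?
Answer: 242*√3 ≈ 419.16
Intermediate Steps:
Z(M, E) = √3
(22*Z(-3, 3))*11 = (22*√3)*11 = 242*√3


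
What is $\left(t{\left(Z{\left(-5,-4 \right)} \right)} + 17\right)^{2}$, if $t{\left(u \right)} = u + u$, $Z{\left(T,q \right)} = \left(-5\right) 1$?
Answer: $49$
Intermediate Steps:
$Z{\left(T,q \right)} = -5$
$t{\left(u \right)} = 2 u$
$\left(t{\left(Z{\left(-5,-4 \right)} \right)} + 17\right)^{2} = \left(2 \left(-5\right) + 17\right)^{2} = \left(-10 + 17\right)^{2} = 7^{2} = 49$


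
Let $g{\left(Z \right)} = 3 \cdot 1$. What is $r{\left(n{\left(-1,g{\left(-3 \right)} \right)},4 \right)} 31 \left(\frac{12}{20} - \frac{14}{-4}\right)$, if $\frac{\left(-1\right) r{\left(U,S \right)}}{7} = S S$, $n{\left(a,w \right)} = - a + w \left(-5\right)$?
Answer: $- \frac{71176}{5} \approx -14235.0$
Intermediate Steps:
$g{\left(Z \right)} = 3$
$n{\left(a,w \right)} = - a - 5 w$
$r{\left(U,S \right)} = - 7 S^{2}$ ($r{\left(U,S \right)} = - 7 S S = - 7 S^{2}$)
$r{\left(n{\left(-1,g{\left(-3 \right)} \right)},4 \right)} 31 \left(\frac{12}{20} - \frac{14}{-4}\right) = - 7 \cdot 4^{2} \cdot 31 \left(\frac{12}{20} - \frac{14}{-4}\right) = \left(-7\right) 16 \cdot 31 \left(12 \cdot \frac{1}{20} - - \frac{7}{2}\right) = \left(-112\right) 31 \left(\frac{3}{5} + \frac{7}{2}\right) = \left(-3472\right) \frac{41}{10} = - \frac{71176}{5}$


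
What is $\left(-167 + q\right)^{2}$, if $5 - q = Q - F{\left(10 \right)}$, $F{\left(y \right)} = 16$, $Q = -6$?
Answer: $19600$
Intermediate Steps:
$q = 27$ ($q = 5 - \left(-6 - 16\right) = 5 - -22 = 5 + 22 = 27$)
$\left(-167 + q\right)^{2} = \left(-167 + 27\right)^{2} = \left(-140\right)^{2} = 19600$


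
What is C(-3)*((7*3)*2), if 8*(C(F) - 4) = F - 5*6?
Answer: -21/4 ≈ -5.2500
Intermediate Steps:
C(F) = ¼ + F/8 (C(F) = 4 + (F - 5*6)/8 = 4 + (F - 30)/8 = 4 + (-30 + F)/8 = 4 + (-15/4 + F/8) = ¼ + F/8)
C(-3)*((7*3)*2) = (¼ + (⅛)*(-3))*((7*3)*2) = (¼ - 3/8)*(21*2) = -⅛*42 = -21/4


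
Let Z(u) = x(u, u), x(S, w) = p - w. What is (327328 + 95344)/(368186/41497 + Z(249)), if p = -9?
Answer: -128967794/76015 ≈ -1696.6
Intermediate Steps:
x(S, w) = -9 - w
Z(u) = -9 - u
(327328 + 95344)/(368186/41497 + Z(249)) = (327328 + 95344)/(368186/41497 + (-9 - 1*249)) = 422672/(368186*(1/41497) + (-9 - 249)) = 422672/(21658/2441 - 258) = 422672/(-608120/2441) = 422672*(-2441/608120) = -128967794/76015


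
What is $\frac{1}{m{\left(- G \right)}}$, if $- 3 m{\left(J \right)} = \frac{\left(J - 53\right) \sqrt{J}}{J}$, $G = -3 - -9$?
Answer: $\frac{3 i \sqrt{6}}{59} \approx 0.12455 i$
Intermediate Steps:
$G = 6$ ($G = -3 + 9 = 6$)
$m{\left(J \right)} = - \frac{-53 + J}{3 \sqrt{J}}$ ($m{\left(J \right)} = - \frac{\left(J - 53\right) \sqrt{J} \frac{1}{J}}{3} = - \frac{\left(-53 + J\right) \sqrt{J} \frac{1}{J}}{3} = - \frac{\sqrt{J} \left(-53 + J\right) \frac{1}{J}}{3} = - \frac{\frac{1}{\sqrt{J}} \left(-53 + J\right)}{3} = - \frac{-53 + J}{3 \sqrt{J}}$)
$\frac{1}{m{\left(- G \right)}} = \frac{1}{\frac{1}{3} \frac{1}{\sqrt{\left(-1\right) 6}} \left(53 - \left(-1\right) 6\right)} = \frac{1}{\frac{1}{3} \frac{1}{\sqrt{-6}} \left(53 - -6\right)} = \frac{1}{\frac{1}{3} \left(- \frac{i \sqrt{6}}{6}\right) \left(53 + 6\right)} = \frac{1}{\frac{1}{3} \left(- \frac{i \sqrt{6}}{6}\right) 59} = \frac{1}{\left(- \frac{59}{18}\right) i \sqrt{6}} = \frac{3 i \sqrt{6}}{59}$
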